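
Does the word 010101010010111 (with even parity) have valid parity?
Sum of all bits: 0+1+0+1+0+1+0+1+0+0+1+0+1+1+1 = 8; 8 mod 2 = 0. Result is 0 → valid parity.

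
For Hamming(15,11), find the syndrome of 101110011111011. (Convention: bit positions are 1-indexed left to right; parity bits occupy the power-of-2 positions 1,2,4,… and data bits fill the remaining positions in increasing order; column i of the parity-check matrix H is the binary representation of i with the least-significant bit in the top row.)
Syndrome s = H · r^T (mod 2), r = 101110011111011:
  s[0] = (101010101010101)·(101110011111011) mod 2 = 1+0+1+0+1+0+0+0+1+0+1+0+0+0+1 mod 2 = 0
  s[1] = (011001100110011)·(101110011111011) mod 2 = 0+0+1+0+0+0+0+0+0+1+1+0+0+1+1 mod 2 = 1
  s[2] = (000111100001111)·(101110011111011) mod 2 = 0+0+0+1+1+0+0+0+0+0+0+1+0+1+1 mod 2 = 1
  s[3] = (000000011111111)·(101110011111011) mod 2 = 0+0+0+0+0+0+0+1+1+1+1+1+0+1+1 mod 2 = 1
Syndrome = 0111
Non-zero syndrome: error at position 14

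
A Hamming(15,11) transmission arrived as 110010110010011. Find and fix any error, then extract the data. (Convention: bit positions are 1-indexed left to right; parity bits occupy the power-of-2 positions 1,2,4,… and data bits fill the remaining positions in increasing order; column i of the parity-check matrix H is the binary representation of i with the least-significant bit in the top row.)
Syndrome s = H · r^T (mod 2), r = 110010110010011:
  s[0] = (101010101010101)·(110010110010011) mod 2 = 1+0+0+0+1+0+1+0+0+0+1+0+0+0+1 mod 2 = 1
  s[1] = (011001100110011)·(110010110010011) mod 2 = 0+1+0+0+0+0+1+0+0+0+1+0+0+1+1 mod 2 = 1
  s[2] = (000111100001111)·(110010110010011) mod 2 = 0+0+0+0+1+0+1+0+0+0+0+0+0+1+1 mod 2 = 0
  s[3] = (000000011111111)·(110010110010011) mod 2 = 0+0+0+0+0+0+0+1+0+0+1+0+0+1+1 mod 2 = 0
Syndrome = 1100
Column 3 of H equals this syndrome → error at bit 3 (1-indexed).
Flip bit 3: 110010110010011 → 111010110010011
Extract data bits at positions {3,5,6,7,9,10,11,12,13,14,15}: 11010010011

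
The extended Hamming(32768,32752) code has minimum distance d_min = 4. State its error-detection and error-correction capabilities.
Detection only: up to d_min − 1 = 3 errors.
Correction: up to ⌊(d_min − 1)/2⌋ = ⌊3/2⌋ = 1 errors.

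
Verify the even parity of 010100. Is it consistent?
Sum of all bits: 0+1+0+1+0+0 = 2; 2 mod 2 = 0. Result is 0 → valid parity.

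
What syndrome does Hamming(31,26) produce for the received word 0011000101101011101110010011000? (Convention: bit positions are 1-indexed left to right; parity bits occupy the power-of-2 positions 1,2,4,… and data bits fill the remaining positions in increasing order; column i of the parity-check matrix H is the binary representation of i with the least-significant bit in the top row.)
Syndrome s = H · r^T (mod 2), r = 0011000101101011101110010011000:
  s[0] = (1010101010101010101010101010101)·(0011000101101011101110010011000) mod 2 = 0+0+1+0+0+0+0+0+0+0+1+0+1+0+1+0+1+0+1+0+1+0+0+0+0+0+1+0+0+0+0 mod 2 = 0
  s[1] = (0110011001100110011001100110011)·(0011000101101011101110010011000) mod 2 = 0+0+1+0+0+0+0+0+0+1+1+0+0+0+1+0+0+0+1+0+0+0+0+0+0+0+1+0+0+0+0 mod 2 = 0
  s[2] = (0001111000011110000111100001111)·(0011000101101011101110010011000) mod 2 = 0+0+0+1+0+0+0+0+0+0+0+0+1+0+1+0+0+0+0+1+1+0+0+0+0+0+0+1+0+0+0 mod 2 = 0
  s[3] = (0000000111111110000000011111111)·(0011000101101011101110010011000) mod 2 = 0+0+0+0+0+0+0+1+0+1+1+0+1+0+1+0+0+0+0+0+0+0+0+1+0+0+1+1+0+0+0 mod 2 = 0
  s[4] = (0000000000000001111111111111111)·(0011000101101011101110010011000) mod 2 = 0+0+0+0+0+0+0+0+0+0+0+0+0+0+0+1+1+0+1+1+1+0+0+1+0+0+1+1+0+0+0 mod 2 = 0
Syndrome = 00000
s = 0: no error detected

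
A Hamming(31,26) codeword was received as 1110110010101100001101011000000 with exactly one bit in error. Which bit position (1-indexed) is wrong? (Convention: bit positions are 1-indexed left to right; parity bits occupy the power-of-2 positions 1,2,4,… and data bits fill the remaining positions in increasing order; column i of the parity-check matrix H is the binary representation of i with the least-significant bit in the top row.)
Syndrome s = H · r^T (mod 2), r = 1110110010101100001101011000000:
  s[0] = (1010101010101010101010101010101)·(1110110010101100001101011000000) mod 2 = 1+0+1+0+1+0+0+0+1+0+1+0+1+0+0+0+0+0+1+0+0+0+0+0+1+0+0+0+0+0+0 mod 2 = 0
  s[1] = (0110011001100110011001100110011)·(1110110010101100001101011000000) mod 2 = 0+1+1+0+0+1+0+0+0+0+1+0+0+1+0+0+0+0+1+0+0+1+0+0+0+0+0+0+0+0+0 mod 2 = 1
  s[2] = (0001111000011110000111100001111)·(1110110010101100001101011000000) mod 2 = 0+0+0+0+1+1+0+0+0+0+0+0+1+1+0+0+0+0+0+1+0+1+0+0+0+0+0+0+0+0+0 mod 2 = 0
  s[3] = (0000000111111110000000011111111)·(1110110010101100001101011000000) mod 2 = 0+0+0+0+0+0+0+0+1+0+1+0+1+1+0+0+0+0+0+0+0+0+0+1+1+0+0+0+0+0+0 mod 2 = 0
  s[4] = (0000000000000001111111111111111)·(1110110010101100001101011000000) mod 2 = 0+0+0+0+0+0+0+0+0+0+0+0+0+0+0+0+0+0+1+1+0+1+0+1+1+0+0+0+0+0+0 mod 2 = 1
Syndrome = 01001
Column i of H is the binary representation of i, so the syndrome is the binary index of the flipped bit.
Read s = 01001 with s[0] as LSB: 0·2^0 + 1·2^1 + 0·2^2 + 0·2^3 + 1·2^4 = 18.
Error is at bit position 18.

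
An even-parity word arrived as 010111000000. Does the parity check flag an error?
Sum of received bits: 0+1+0+1+1+1+0+0+0+0+0+0 = 4; 4 mod 2 = 0. Result is 0 → no error detected.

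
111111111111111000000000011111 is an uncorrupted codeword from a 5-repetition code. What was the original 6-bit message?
Split into 5-bit blocks: 11111 11111 11111 00000 00000 11111
Data = 111001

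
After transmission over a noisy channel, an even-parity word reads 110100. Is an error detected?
Sum of received bits: 1+1+0+1+0+0 = 3; 3 mod 2 = 1. Result is 1 ≠ 0 → error detected.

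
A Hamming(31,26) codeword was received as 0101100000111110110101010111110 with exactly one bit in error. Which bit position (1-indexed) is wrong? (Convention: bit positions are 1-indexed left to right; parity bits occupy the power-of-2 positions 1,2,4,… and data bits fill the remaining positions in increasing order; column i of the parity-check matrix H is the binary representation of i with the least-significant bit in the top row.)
Syndrome s = H · r^T (mod 2), r = 0101100000111110110101010111110:
  s[0] = (1010101010101010101010101010101)·(0101100000111110110101010111110) mod 2 = 0+0+0+0+1+0+0+0+0+0+1+0+1+0+1+0+1+0+0+0+0+0+0+0+0+0+1+0+1+0+0 mod 2 = 1
  s[1] = (0110011001100110011001100110011)·(0101100000111110110101010111110) mod 2 = 0+1+0+0+0+0+0+0+0+0+1+0+0+1+1+0+0+1+0+0+0+1+0+0+0+1+1+0+0+1+0 mod 2 = 1
  s[2] = (0001111000011110000111100001111)·(0101100000111110110101010111110) mod 2 = 0+0+0+1+1+0+0+0+0+0+0+1+1+1+1+0+0+0+0+1+0+1+0+0+0+0+0+1+1+1+0 mod 2 = 1
  s[3] = (0000000111111110000000011111111)·(0101100000111110110101010111110) mod 2 = 0+0+0+0+0+0+0+0+0+0+1+1+1+1+1+0+0+0+0+0+0+0+0+1+0+1+1+1+1+1+0 mod 2 = 1
  s[4] = (0000000000000001111111111111111)·(0101100000111110110101010111110) mod 2 = 0+0+0+0+0+0+0+0+0+0+0+0+0+0+0+0+1+1+0+1+0+1+0+1+0+1+1+1+1+1+0 mod 2 = 0
Syndrome = 11110
Column i of H is the binary representation of i, so the syndrome is the binary index of the flipped bit.
Read s = 11110 with s[0] as LSB: 1·2^0 + 1·2^1 + 1·2^2 + 1·2^3 + 0·2^4 = 15.
Error is at bit position 15.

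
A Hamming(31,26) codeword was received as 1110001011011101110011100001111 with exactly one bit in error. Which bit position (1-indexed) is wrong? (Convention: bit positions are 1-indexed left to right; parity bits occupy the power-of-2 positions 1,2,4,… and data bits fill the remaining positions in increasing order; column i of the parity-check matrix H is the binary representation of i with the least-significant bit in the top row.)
Syndrome s = H · r^T (mod 2), r = 1110001011011101110011100001111:
  s[0] = (1010101010101010101010101010101)·(1110001011011101110011100001111) mod 2 = 1+0+1+0+0+0+1+0+1+0+0+0+1+0+0+0+1+0+0+0+1+0+1+0+0+0+0+0+1+0+1 mod 2 = 0
  s[1] = (0110011001100110011001100110011)·(1110001011011101110011100001111) mod 2 = 0+1+1+0+0+0+1+0+0+1+0+0+0+1+0+0+0+1+0+0+0+1+1+0+0+0+0+0+0+1+1 mod 2 = 0
  s[2] = (0001111000011110000111100001111)·(1110001011011101110011100001111) mod 2 = 0+0+0+0+0+0+1+0+0+0+0+1+1+1+0+0+0+0+0+0+1+1+1+0+0+0+0+1+1+1+1 mod 2 = 1
  s[3] = (0000000111111110000000011111111)·(1110001011011101110011100001111) mod 2 = 0+0+0+0+0+0+0+0+1+1+0+1+1+1+0+0+0+0+0+0+0+0+0+0+0+0+0+1+1+1+1 mod 2 = 1
  s[4] = (0000000000000001111111111111111)·(1110001011011101110011100001111) mod 2 = 0+0+0+0+0+0+0+0+0+0+0+0+0+0+0+1+1+1+0+0+1+1+1+0+0+0+0+1+1+1+1 mod 2 = 0
Syndrome = 00110
Column i of H is the binary representation of i, so the syndrome is the binary index of the flipped bit.
Read s = 00110 with s[0] as LSB: 0·2^0 + 0·2^1 + 1·2^2 + 1·2^3 + 0·2^4 = 12.
Error is at bit position 12.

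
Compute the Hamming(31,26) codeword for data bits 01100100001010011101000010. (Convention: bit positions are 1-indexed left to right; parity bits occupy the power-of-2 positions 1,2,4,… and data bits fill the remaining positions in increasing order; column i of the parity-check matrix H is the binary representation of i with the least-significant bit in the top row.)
Codeword c = d · G (mod 2), d = 01100100001010011101000010:
  c[0] = d·G[:,0] = (01100100001010011101000010)·(11011010101101010101010101) mod 2 = 0+1+0+0+0+0+0+0+0+0+1+0+0+0+0+1+0+1+0+1+0+0+0+0+0+0 mod 2 = 1
  c[1] = d·G[:,1] = (01100100001010011101000010)·(10110110011011001100110011) mod 2 = 0+0+1+0+0+1+0+0+0+0+1+0+1+0+0+0+1+1+0+0+0+0+0+0+1+0 mod 2 = 1
  c[2] = d·G[:,2] = (01100100001010011101000010)·(10000000000000000000000000) mod 2 = 0+0+0+0+0+0+0+0+0+0+0+0+0+0+0+0+0+0+0+0+0+0+0+0+0+0 mod 2 = 0
  c[3] = d·G[:,3] = (01100100001010011101000010)·(01110001111000111100001111) mod 2 = 0+1+1+0+0+0+0+0+0+0+1+0+0+0+0+1+1+1+0+0+0+0+0+0+1+0 mod 2 = 1
  c[4] = d·G[:,4] = (01100100001010011101000010)·(01000000000000000000000000) mod 2 = 0+1+0+0+0+0+0+0+0+0+0+0+0+0+0+0+0+0+0+0+0+0+0+0+0+0 mod 2 = 1
  c[5] = d·G[:,5] = (01100100001010011101000010)·(00100000000000000000000000) mod 2 = 0+0+1+0+0+0+0+0+0+0+0+0+0+0+0+0+0+0+0+0+0+0+0+0+0+0 mod 2 = 1
  c[6] = d·G[:,6] = (01100100001010011101000010)·(00010000000000000000000000) mod 2 = 0+0+0+0+0+0+0+0+0+0+0+0+0+0+0+0+0+0+0+0+0+0+0+0+0+0 mod 2 = 0
  c[7] = d·G[:,7] = (01100100001010011101000010)·(00001111111000000011111111) mod 2 = 0+0+0+0+0+1+0+0+0+0+1+0+0+0+0+0+0+0+0+1+0+0+0+0+1+0 mod 2 = 0
  c[8] = d·G[:,8] = (01100100001010011101000010)·(00001000000000000000000000) mod 2 = 0+0+0+0+0+0+0+0+0+0+0+0+0+0+0+0+0+0+0+0+0+0+0+0+0+0 mod 2 = 0
  c[9] = d·G[:,9] = (01100100001010011101000010)·(00000100000000000000000000) mod 2 = 0+0+0+0+0+1+0+0+0+0+0+0+0+0+0+0+0+0+0+0+0+0+0+0+0+0 mod 2 = 1
  c[10] = d·G[:,10] = (01100100001010011101000010)·(00000010000000000000000000) mod 2 = 0+0+0+0+0+0+0+0+0+0+0+0+0+0+0+0+0+0+0+0+0+0+0+0+0+0 mod 2 = 0
  c[11] = d·G[:,11] = (01100100001010011101000010)·(00000001000000000000000000) mod 2 = 0+0+0+0+0+0+0+0+0+0+0+0+0+0+0+0+0+0+0+0+0+0+0+0+0+0 mod 2 = 0
  c[12] = d·G[:,12] = (01100100001010011101000010)·(00000000100000000000000000) mod 2 = 0+0+0+0+0+0+0+0+0+0+0+0+0+0+0+0+0+0+0+0+0+0+0+0+0+0 mod 2 = 0
  c[13] = d·G[:,13] = (01100100001010011101000010)·(00000000010000000000000000) mod 2 = 0+0+0+0+0+0+0+0+0+0+0+0+0+0+0+0+0+0+0+0+0+0+0+0+0+0 mod 2 = 0
  c[14] = d·G[:,14] = (01100100001010011101000010)·(00000000001000000000000000) mod 2 = 0+0+0+0+0+0+0+0+0+0+1+0+0+0+0+0+0+0+0+0+0+0+0+0+0+0 mod 2 = 1
  c[15] = d·G[:,15] = (01100100001010011101000010)·(00000000000111111111111111) mod 2 = 0+0+0+0+0+0+0+0+0+0+0+0+1+0+0+1+1+1+0+1+0+0+0+0+1+0 mod 2 = 0
  c[16] = d·G[:,16] = (01100100001010011101000010)·(00000000000100000000000000) mod 2 = 0+0+0+0+0+0+0+0+0+0+0+0+0+0+0+0+0+0+0+0+0+0+0+0+0+0 mod 2 = 0
  c[17] = d·G[:,17] = (01100100001010011101000010)·(00000000000010000000000000) mod 2 = 0+0+0+0+0+0+0+0+0+0+0+0+1+0+0+0+0+0+0+0+0+0+0+0+0+0 mod 2 = 1
  c[18] = d·G[:,18] = (01100100001010011101000010)·(00000000000001000000000000) mod 2 = 0+0+0+0+0+0+0+0+0+0+0+0+0+0+0+0+0+0+0+0+0+0+0+0+0+0 mod 2 = 0
  c[19] = d·G[:,19] = (01100100001010011101000010)·(00000000000000100000000000) mod 2 = 0+0+0+0+0+0+0+0+0+0+0+0+0+0+0+0+0+0+0+0+0+0+0+0+0+0 mod 2 = 0
  c[20] = d·G[:,20] = (01100100001010011101000010)·(00000000000000010000000000) mod 2 = 0+0+0+0+0+0+0+0+0+0+0+0+0+0+0+1+0+0+0+0+0+0+0+0+0+0 mod 2 = 1
  c[21] = d·G[:,21] = (01100100001010011101000010)·(00000000000000001000000000) mod 2 = 0+0+0+0+0+0+0+0+0+0+0+0+0+0+0+0+1+0+0+0+0+0+0+0+0+0 mod 2 = 1
  c[22] = d·G[:,22] = (01100100001010011101000010)·(00000000000000000100000000) mod 2 = 0+0+0+0+0+0+0+0+0+0+0+0+0+0+0+0+0+1+0+0+0+0+0+0+0+0 mod 2 = 1
  c[23] = d·G[:,23] = (01100100001010011101000010)·(00000000000000000010000000) mod 2 = 0+0+0+0+0+0+0+0+0+0+0+0+0+0+0+0+0+0+0+0+0+0+0+0+0+0 mod 2 = 0
  c[24] = d·G[:,24] = (01100100001010011101000010)·(00000000000000000001000000) mod 2 = 0+0+0+0+0+0+0+0+0+0+0+0+0+0+0+0+0+0+0+1+0+0+0+0+0+0 mod 2 = 1
  c[25] = d·G[:,25] = (01100100001010011101000010)·(00000000000000000000100000) mod 2 = 0+0+0+0+0+0+0+0+0+0+0+0+0+0+0+0+0+0+0+0+0+0+0+0+0+0 mod 2 = 0
  c[26] = d·G[:,26] = (01100100001010011101000010)·(00000000000000000000010000) mod 2 = 0+0+0+0+0+0+0+0+0+0+0+0+0+0+0+0+0+0+0+0+0+0+0+0+0+0 mod 2 = 0
  c[27] = d·G[:,27] = (01100100001010011101000010)·(00000000000000000000001000) mod 2 = 0+0+0+0+0+0+0+0+0+0+0+0+0+0+0+0+0+0+0+0+0+0+0+0+0+0 mod 2 = 0
  c[28] = d·G[:,28] = (01100100001010011101000010)·(00000000000000000000000100) mod 2 = 0+0+0+0+0+0+0+0+0+0+0+0+0+0+0+0+0+0+0+0+0+0+0+0+0+0 mod 2 = 0
  c[29] = d·G[:,29] = (01100100001010011101000010)·(00000000000000000000000010) mod 2 = 0+0+0+0+0+0+0+0+0+0+0+0+0+0+0+0+0+0+0+0+0+0+0+0+1+0 mod 2 = 1
  c[30] = d·G[:,30] = (01100100001010011101000010)·(00000000000000000000000001) mod 2 = 0+0+0+0+0+0+0+0+0+0+0+0+0+0+0+0+0+0+0+0+0+0+0+0+0+0 mod 2 = 0
Codeword = 1101110001000010010011101000010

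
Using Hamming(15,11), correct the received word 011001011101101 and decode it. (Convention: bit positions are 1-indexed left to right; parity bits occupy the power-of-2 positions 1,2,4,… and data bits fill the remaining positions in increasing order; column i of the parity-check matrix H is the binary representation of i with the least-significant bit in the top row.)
Syndrome s = H · r^T (mod 2), r = 011001011101101:
  s[0] = (101010101010101)·(011001011101101) mod 2 = 0+0+1+0+0+0+0+0+1+0+0+0+1+0+1 mod 2 = 0
  s[1] = (011001100110011)·(011001011101101) mod 2 = 0+1+1+0+0+1+0+0+0+1+0+0+0+0+1 mod 2 = 1
  s[2] = (000111100001111)·(011001011101101) mod 2 = 0+0+0+0+0+1+0+0+0+0+0+1+1+0+1 mod 2 = 0
  s[3] = (000000011111111)·(011001011101101) mod 2 = 0+0+0+0+0+0+0+1+1+1+0+1+1+0+1 mod 2 = 0
Syndrome = 0100
Column 2 of H equals this syndrome → error at bit 2 (1-indexed).
Flip bit 2: 011001011101101 → 001001011101101
Extract data bits at positions {3,5,6,7,9,10,11,12,13,14,15}: 10101101101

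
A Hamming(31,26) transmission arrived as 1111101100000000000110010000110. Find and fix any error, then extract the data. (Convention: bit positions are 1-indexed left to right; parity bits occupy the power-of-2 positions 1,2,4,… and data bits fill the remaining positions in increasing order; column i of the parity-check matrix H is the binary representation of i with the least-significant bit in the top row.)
Syndrome s = H · r^T (mod 2), r = 1111101100000000000110010000110:
  s[0] = (1010101010101010101010101010101)·(1111101100000000000110010000110) mod 2 = 1+0+1+0+1+0+1+0+0+0+0+0+0+0+0+0+0+0+0+0+1+0+0+0+0+0+0+0+1+0+0 mod 2 = 0
  s[1] = (0110011001100110011001100110011)·(1111101100000000000110010000110) mod 2 = 0+1+1+0+0+0+1+0+0+0+0+0+0+0+0+0+0+0+0+0+0+0+0+0+0+0+0+0+0+1+0 mod 2 = 0
  s[2] = (0001111000011110000111100001111)·(1111101100000000000110010000110) mod 2 = 0+0+0+1+1+0+1+0+0+0+0+0+0+0+0+0+0+0+0+1+1+0+0+0+0+0+0+0+1+1+0 mod 2 = 1
  s[3] = (0000000111111110000000011111111)·(1111101100000000000110010000110) mod 2 = 0+0+0+0+0+0+0+1+0+0+0+0+0+0+0+0+0+0+0+0+0+0+0+1+0+0+0+0+1+1+0 mod 2 = 0
  s[4] = (0000000000000001111111111111111)·(1111101100000000000110010000110) mod 2 = 0+0+0+0+0+0+0+0+0+0+0+0+0+0+0+0+0+0+0+1+1+0+0+1+0+0+0+0+1+1+0 mod 2 = 1
Syndrome = 00101
Column 20 of H equals this syndrome → error at bit 20 (1-indexed).
Flip bit 20: 1111101100000000000110010000110 → 1111101100000000000010010000110
Extract data bits at positions {3,5,6,7,9,10,11,12,13,14,15,17,18,19,20,21,22,23,24,25,26,27,28,29,30,31}: 11010000000000010010000110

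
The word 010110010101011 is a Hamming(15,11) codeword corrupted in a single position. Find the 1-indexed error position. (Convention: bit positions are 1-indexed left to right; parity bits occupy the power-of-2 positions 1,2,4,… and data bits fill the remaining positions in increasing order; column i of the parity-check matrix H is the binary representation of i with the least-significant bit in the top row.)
Syndrome s = H · r^T (mod 2), r = 010110010101011:
  s[0] = (101010101010101)·(010110010101011) mod 2 = 0+0+0+0+1+0+0+0+0+0+0+0+0+0+1 mod 2 = 0
  s[1] = (011001100110011)·(010110010101011) mod 2 = 0+1+0+0+0+0+0+0+0+1+0+0+0+1+1 mod 2 = 0
  s[2] = (000111100001111)·(010110010101011) mod 2 = 0+0+0+1+1+0+0+0+0+0+0+1+0+1+1 mod 2 = 1
  s[3] = (000000011111111)·(010110010101011) mod 2 = 0+0+0+0+0+0+0+1+0+1+0+1+0+1+1 mod 2 = 1
Syndrome = 0011
Column i of H is the binary representation of i, so the syndrome is the binary index of the flipped bit.
Read s = 0011 with s[0] as LSB: 0·2^0 + 0·2^1 + 1·2^2 + 1·2^3 = 12.
Error is at bit position 12.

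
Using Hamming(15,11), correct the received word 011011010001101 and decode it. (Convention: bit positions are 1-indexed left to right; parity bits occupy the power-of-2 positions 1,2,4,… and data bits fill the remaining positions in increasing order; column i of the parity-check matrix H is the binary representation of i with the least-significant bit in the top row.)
Syndrome s = H · r^T (mod 2), r = 011011010001101:
  s[0] = (101010101010101)·(011011010001101) mod 2 = 0+0+1+0+1+0+0+0+0+0+0+0+1+0+1 mod 2 = 0
  s[1] = (011001100110011)·(011011010001101) mod 2 = 0+1+1+0+0+1+0+0+0+0+0+0+0+0+1 mod 2 = 0
  s[2] = (000111100001111)·(011011010001101) mod 2 = 0+0+0+0+1+1+0+0+0+0+0+1+1+0+1 mod 2 = 1
  s[3] = (000000011111111)·(011011010001101) mod 2 = 0+0+0+0+0+0+0+1+0+0+0+1+1+0+1 mod 2 = 0
Syndrome = 0010
Column 4 of H equals this syndrome → error at bit 4 (1-indexed).
Flip bit 4: 011011010001101 → 011111010001101
Extract data bits at positions {3,5,6,7,9,10,11,12,13,14,15}: 11100001101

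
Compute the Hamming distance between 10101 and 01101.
XOR = 11000, count of 1s = 2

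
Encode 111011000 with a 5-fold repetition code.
Repeat each bit 5× and concatenate:
1→11111  1→11111  1→11111  0→00000  1→11111  1→11111  0→00000  0→00000  0→00000
Codeword = 111111111111111000001111111111000000000000000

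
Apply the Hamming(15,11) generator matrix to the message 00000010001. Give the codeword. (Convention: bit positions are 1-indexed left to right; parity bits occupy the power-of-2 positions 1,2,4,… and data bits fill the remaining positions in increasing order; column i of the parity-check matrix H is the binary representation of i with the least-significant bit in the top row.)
Codeword c = d · G (mod 2), d = 00000010001:
  c[0] = d·G[:,0] = (00000010001)·(11011010101) mod 2 = 0+0+0+0+0+0+1+0+0+0+1 mod 2 = 0
  c[1] = d·G[:,1] = (00000010001)·(10110110011) mod 2 = 0+0+0+0+0+0+1+0+0+0+1 mod 2 = 0
  c[2] = d·G[:,2] = (00000010001)·(10000000000) mod 2 = 0+0+0+0+0+0+0+0+0+0+0 mod 2 = 0
  c[3] = d·G[:,3] = (00000010001)·(01110001111) mod 2 = 0+0+0+0+0+0+0+0+0+0+1 mod 2 = 1
  c[4] = d·G[:,4] = (00000010001)·(01000000000) mod 2 = 0+0+0+0+0+0+0+0+0+0+0 mod 2 = 0
  c[5] = d·G[:,5] = (00000010001)·(00100000000) mod 2 = 0+0+0+0+0+0+0+0+0+0+0 mod 2 = 0
  c[6] = d·G[:,6] = (00000010001)·(00010000000) mod 2 = 0+0+0+0+0+0+0+0+0+0+0 mod 2 = 0
  c[7] = d·G[:,7] = (00000010001)·(00001111111) mod 2 = 0+0+0+0+0+0+1+0+0+0+1 mod 2 = 0
  c[8] = d·G[:,8] = (00000010001)·(00001000000) mod 2 = 0+0+0+0+0+0+0+0+0+0+0 mod 2 = 0
  c[9] = d·G[:,9] = (00000010001)·(00000100000) mod 2 = 0+0+0+0+0+0+0+0+0+0+0 mod 2 = 0
  c[10] = d·G[:,10] = (00000010001)·(00000010000) mod 2 = 0+0+0+0+0+0+1+0+0+0+0 mod 2 = 1
  c[11] = d·G[:,11] = (00000010001)·(00000001000) mod 2 = 0+0+0+0+0+0+0+0+0+0+0 mod 2 = 0
  c[12] = d·G[:,12] = (00000010001)·(00000000100) mod 2 = 0+0+0+0+0+0+0+0+0+0+0 mod 2 = 0
  c[13] = d·G[:,13] = (00000010001)·(00000000010) mod 2 = 0+0+0+0+0+0+0+0+0+0+0 mod 2 = 0
  c[14] = d·G[:,14] = (00000010001)·(00000000001) mod 2 = 0+0+0+0+0+0+0+0+0+0+1 mod 2 = 1
Codeword = 000100000010001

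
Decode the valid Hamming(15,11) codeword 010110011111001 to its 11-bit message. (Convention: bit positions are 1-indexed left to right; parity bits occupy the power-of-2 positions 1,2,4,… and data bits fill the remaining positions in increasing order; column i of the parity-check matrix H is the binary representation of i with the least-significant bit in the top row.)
Parity bits occupy power-of-2 positions; data bits are at positions {3,5,6,7,9,10,11,12,13,14,15} (1-indexed).
Extract: c[3]=0 c[5]=1 c[6]=0 c[7]=0 c[9]=1 c[10]=1 c[11]=1 c[12]=1 c[13]=0 c[14]=0 c[15]=1
Data = 01001111001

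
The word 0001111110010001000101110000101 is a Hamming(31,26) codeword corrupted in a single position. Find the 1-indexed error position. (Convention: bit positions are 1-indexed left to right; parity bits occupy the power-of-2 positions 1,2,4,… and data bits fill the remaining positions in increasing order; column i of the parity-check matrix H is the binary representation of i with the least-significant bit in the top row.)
Syndrome s = H · r^T (mod 2), r = 0001111110010001000101110000101:
  s[0] = (1010101010101010101010101010101)·(0001111110010001000101110000101) mod 2 = 0+0+0+0+1+0+1+0+1+0+0+0+0+0+0+0+0+0+0+0+0+0+1+0+0+0+0+0+1+0+1 mod 2 = 0
  s[1] = (0110011001100110011001100110011)·(0001111110010001000101110000101) mod 2 = 0+0+0+0+0+1+1+0+0+0+0+0+0+0+0+0+0+0+0+0+0+1+1+0+0+0+0+0+0+0+1 mod 2 = 1
  s[2] = (0001111000011110000111100001111)·(0001111110010001000101110000101) mod 2 = 0+0+0+1+1+1+1+0+0+0+0+1+0+0+0+0+0+0+0+1+0+1+1+0+0+0+0+0+1+0+1 mod 2 = 0
  s[3] = (0000000111111110000000011111111)·(0001111110010001000101110000101) mod 2 = 0+0+0+0+0+0+0+1+1+0+0+1+0+0+0+0+0+0+0+0+0+0+0+1+0+0+0+0+1+0+1 mod 2 = 0
  s[4] = (0000000000000001111111111111111)·(0001111110010001000101110000101) mod 2 = 0+0+0+0+0+0+0+0+0+0+0+0+0+0+0+1+0+0+0+1+0+1+1+1+0+0+0+0+1+0+1 mod 2 = 1
Syndrome = 01001
Column i of H is the binary representation of i, so the syndrome is the binary index of the flipped bit.
Read s = 01001 with s[0] as LSB: 0·2^0 + 1·2^1 + 0·2^2 + 0·2^3 + 1·2^4 = 18.
Error is at bit position 18.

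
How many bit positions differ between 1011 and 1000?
XOR = 0011, count of 1s = 2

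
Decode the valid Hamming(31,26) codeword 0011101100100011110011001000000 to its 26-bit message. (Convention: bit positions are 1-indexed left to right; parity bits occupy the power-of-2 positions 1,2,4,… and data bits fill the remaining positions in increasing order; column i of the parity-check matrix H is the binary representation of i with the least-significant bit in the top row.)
Parity bits occupy power-of-2 positions; data bits are at positions {3,5,6,7,9,10,11,12,13,14,15,17,18,19,20,21,22,23,24,25,26,27,28,29,30,31} (1-indexed).
Extract: c[3]=1 c[5]=1 c[6]=0 c[7]=1 c[9]=0 c[10]=0 c[11]=1 c[12]=0 c[13]=0 c[14]=0 c[15]=1 c[17]=1 c[18]=1 c[19]=0 c[20]=0 c[21]=1 c[22]=1 c[23]=0 c[24]=0 c[25]=1 c[26]=0 c[27]=0 c[28]=0 c[29]=0 c[30]=0 c[31]=0
Data = 11010010001110011001000000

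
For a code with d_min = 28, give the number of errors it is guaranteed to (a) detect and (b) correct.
(a) Detection requires d_min ≥ e+1, so e ≤ d_min − 1 = 27.
(b) Correction requires d_min ≥ 2t+1, so t ≤ ⌊(d_min − 1)/2⌋ = ⌊27/2⌋ = 13.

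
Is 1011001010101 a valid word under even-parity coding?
Sum of all bits: 1+0+1+1+0+0+1+0+1+0+1+0+1 = 7; 7 mod 2 = 1. Result is 1 → parity error detected.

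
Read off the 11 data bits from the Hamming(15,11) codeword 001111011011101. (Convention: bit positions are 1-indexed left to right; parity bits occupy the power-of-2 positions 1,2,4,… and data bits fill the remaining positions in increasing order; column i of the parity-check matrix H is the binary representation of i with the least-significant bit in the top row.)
Parity bits occupy power-of-2 positions; data bits are at positions {3,5,6,7,9,10,11,12,13,14,15} (1-indexed).
Extract: c[3]=1 c[5]=1 c[6]=1 c[7]=0 c[9]=1 c[10]=0 c[11]=1 c[12]=1 c[13]=1 c[14]=0 c[15]=1
Data = 11101011101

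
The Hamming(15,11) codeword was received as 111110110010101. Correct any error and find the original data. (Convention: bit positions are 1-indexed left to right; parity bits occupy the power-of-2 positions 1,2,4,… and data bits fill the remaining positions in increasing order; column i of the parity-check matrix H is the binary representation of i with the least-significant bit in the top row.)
Syndrome s = H · r^T (mod 2), r = 111110110010101:
  s[0] = (101010101010101)·(111110110010101) mod 2 = 1+0+1+0+1+0+1+0+0+0+1+0+1+0+1 mod 2 = 1
  s[1] = (011001100110011)·(111110110010101) mod 2 = 0+1+1+0+0+0+1+0+0+0+1+0+0+0+1 mod 2 = 1
  s[2] = (000111100001111)·(111110110010101) mod 2 = 0+0+0+1+1+0+1+0+0+0+0+0+1+0+1 mod 2 = 1
  s[3] = (000000011111111)·(111110110010101) mod 2 = 0+0+0+0+0+0+0+1+0+0+1+0+1+0+1 mod 2 = 0
Syndrome = 1110
Column 7 of H equals this syndrome → error at bit 7 (1-indexed).
Flip bit 7: 111110110010101 → 111110010010101
Extract data bits at positions {3,5,6,7,9,10,11,12,13,14,15}: 11000010101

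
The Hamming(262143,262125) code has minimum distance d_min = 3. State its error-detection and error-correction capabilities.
Detection only: up to d_min − 1 = 2 errors.
Correction: up to ⌊(d_min − 1)/2⌋ = ⌊2/2⌋ = 1 errors.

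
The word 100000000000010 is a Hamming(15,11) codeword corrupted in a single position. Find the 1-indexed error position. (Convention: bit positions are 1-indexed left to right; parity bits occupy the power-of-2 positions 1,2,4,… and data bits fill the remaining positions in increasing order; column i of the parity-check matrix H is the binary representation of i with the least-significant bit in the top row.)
Syndrome s = H · r^T (mod 2), r = 100000000000010:
  s[0] = (101010101010101)·(100000000000010) mod 2 = 1+0+0+0+0+0+0+0+0+0+0+0+0+0+0 mod 2 = 1
  s[1] = (011001100110011)·(100000000000010) mod 2 = 0+0+0+0+0+0+0+0+0+0+0+0+0+1+0 mod 2 = 1
  s[2] = (000111100001111)·(100000000000010) mod 2 = 0+0+0+0+0+0+0+0+0+0+0+0+0+1+0 mod 2 = 1
  s[3] = (000000011111111)·(100000000000010) mod 2 = 0+0+0+0+0+0+0+0+0+0+0+0+0+1+0 mod 2 = 1
Syndrome = 1111
Column i of H is the binary representation of i, so the syndrome is the binary index of the flipped bit.
Read s = 1111 with s[0] as LSB: 1·2^0 + 1·2^1 + 1·2^2 + 1·2^3 = 15.
Error is at bit position 15.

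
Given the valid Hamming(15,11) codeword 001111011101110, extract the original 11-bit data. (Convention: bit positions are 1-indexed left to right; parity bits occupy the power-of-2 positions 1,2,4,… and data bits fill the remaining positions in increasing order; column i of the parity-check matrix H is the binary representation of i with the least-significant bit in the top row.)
Parity bits occupy power-of-2 positions; data bits are at positions {3,5,6,7,9,10,11,12,13,14,15} (1-indexed).
Extract: c[3]=1 c[5]=1 c[6]=1 c[7]=0 c[9]=1 c[10]=1 c[11]=0 c[12]=1 c[13]=1 c[14]=1 c[15]=0
Data = 11101101110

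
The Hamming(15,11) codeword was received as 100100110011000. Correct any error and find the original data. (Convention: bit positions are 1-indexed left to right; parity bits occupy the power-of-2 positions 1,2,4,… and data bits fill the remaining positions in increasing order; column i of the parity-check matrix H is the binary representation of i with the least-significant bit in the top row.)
Syndrome s = H · r^T (mod 2), r = 100100110011000:
  s[0] = (101010101010101)·(100100110011000) mod 2 = 1+0+0+0+0+0+1+0+0+0+1+0+0+0+0 mod 2 = 1
  s[1] = (011001100110011)·(100100110011000) mod 2 = 0+0+0+0+0+0+1+0+0+0+1+0+0+0+0 mod 2 = 0
  s[2] = (000111100001111)·(100100110011000) mod 2 = 0+0+0+1+0+0+1+0+0+0+0+1+0+0+0 mod 2 = 1
  s[3] = (000000011111111)·(100100110011000) mod 2 = 0+0+0+0+0+0+0+1+0+0+1+1+0+0+0 mod 2 = 1
Syndrome = 1011
Column 13 of H equals this syndrome → error at bit 13 (1-indexed).
Flip bit 13: 100100110011000 → 100100110011100
Extract data bits at positions {3,5,6,7,9,10,11,12,13,14,15}: 00010011100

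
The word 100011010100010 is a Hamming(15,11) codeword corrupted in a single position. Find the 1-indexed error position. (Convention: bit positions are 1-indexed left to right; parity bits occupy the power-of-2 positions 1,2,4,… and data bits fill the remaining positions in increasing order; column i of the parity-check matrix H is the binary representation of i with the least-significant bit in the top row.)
Syndrome s = H · r^T (mod 2), r = 100011010100010:
  s[0] = (101010101010101)·(100011010100010) mod 2 = 1+0+0+0+1+0+0+0+0+0+0+0+0+0+0 mod 2 = 0
  s[1] = (011001100110011)·(100011010100010) mod 2 = 0+0+0+0+0+1+0+0+0+1+0+0+0+1+0 mod 2 = 1
  s[2] = (000111100001111)·(100011010100010) mod 2 = 0+0+0+0+1+1+0+0+0+0+0+0+0+1+0 mod 2 = 1
  s[3] = (000000011111111)·(100011010100010) mod 2 = 0+0+0+0+0+0+0+1+0+1+0+0+0+1+0 mod 2 = 1
Syndrome = 0111
Column i of H is the binary representation of i, so the syndrome is the binary index of the flipped bit.
Read s = 0111 with s[0] as LSB: 0·2^0 + 1·2^1 + 1·2^2 + 1·2^3 = 14.
Error is at bit position 14.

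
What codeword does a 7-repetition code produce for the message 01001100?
Repeat each bit 7× and concatenate:
0→0000000  1→1111111  0→0000000  0→0000000  1→1111111  1→1111111  0→0000000  0→0000000
Codeword = 00000001111111000000000000001111111111111100000000000000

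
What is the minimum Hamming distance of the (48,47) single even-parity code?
d_min = 2 (flipping one data bit also flips the parity bit, so the two closest codewords differ in exactly 2 positions).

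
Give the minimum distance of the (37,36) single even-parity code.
d_min = 2 (flipping one data bit also flips the parity bit, so the two closest codewords differ in exactly 2 positions).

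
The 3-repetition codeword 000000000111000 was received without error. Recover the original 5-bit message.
Split into 3-bit blocks: 000 000 000 111 000
Data = 00010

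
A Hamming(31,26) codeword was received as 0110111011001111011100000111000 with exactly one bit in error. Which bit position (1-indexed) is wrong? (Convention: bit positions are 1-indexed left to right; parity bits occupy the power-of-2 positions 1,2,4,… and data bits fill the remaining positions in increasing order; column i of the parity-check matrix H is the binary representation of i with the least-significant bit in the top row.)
Syndrome s = H · r^T (mod 2), r = 0110111011001111011100000111000:
  s[0] = (1010101010101010101010101010101)·(0110111011001111011100000111000) mod 2 = 0+0+1+0+1+0+1+0+1+0+0+0+1+0+1+0+0+0+1+0+0+0+0+0+0+0+1+0+0+0+0 mod 2 = 0
  s[1] = (0110011001100110011001100110011)·(0110111011001111011100000111000) mod 2 = 0+1+1+0+0+1+1+0+0+1+0+0+0+1+1+0+0+1+1+0+0+0+0+0+0+1+1+0+0+0+0 mod 2 = 1
  s[2] = (0001111000011110000111100001111)·(0110111011001111011100000111000) mod 2 = 0+0+0+0+1+1+1+0+0+0+0+0+1+1+1+0+0+0+0+1+0+0+0+0+0+0+0+1+0+0+0 mod 2 = 0
  s[3] = (0000000111111110000000011111111)·(0110111011001111011100000111000) mod 2 = 0+0+0+0+0+0+0+0+1+1+0+0+1+1+1+0+0+0+0+0+0+0+0+0+0+1+1+1+0+0+0 mod 2 = 0
  s[4] = (0000000000000001111111111111111)·(0110111011001111011100000111000) mod 2 = 0+0+0+0+0+0+0+0+0+0+0+0+0+0+0+1+0+1+1+1+0+0+0+0+0+1+1+1+0+0+0 mod 2 = 1
Syndrome = 01001
Column i of H is the binary representation of i, so the syndrome is the binary index of the flipped bit.
Read s = 01001 with s[0] as LSB: 0·2^0 + 1·2^1 + 0·2^2 + 0·2^3 + 1·2^4 = 18.
Error is at bit position 18.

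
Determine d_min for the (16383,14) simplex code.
d_min = 8192 (every nonzero codeword of the simplex code S_14 has weight 2^(r−1) = 8192).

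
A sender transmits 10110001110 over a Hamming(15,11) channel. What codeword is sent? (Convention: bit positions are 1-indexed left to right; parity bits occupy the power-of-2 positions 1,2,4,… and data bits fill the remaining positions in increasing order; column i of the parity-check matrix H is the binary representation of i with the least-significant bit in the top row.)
Codeword c = d · G (mod 2), d = 10110001110:
  c[0] = d·G[:,0] = (10110001110)·(11011010101) mod 2 = 1+0+0+1+0+0+0+0+1+0+0 mod 2 = 1
  c[1] = d·G[:,1] = (10110001110)·(10110110011) mod 2 = 1+0+1+1+0+0+0+0+0+1+0 mod 2 = 0
  c[2] = d·G[:,2] = (10110001110)·(10000000000) mod 2 = 1+0+0+0+0+0+0+0+0+0+0 mod 2 = 1
  c[3] = d·G[:,3] = (10110001110)·(01110001111) mod 2 = 0+0+1+1+0+0+0+1+1+1+0 mod 2 = 1
  c[4] = d·G[:,4] = (10110001110)·(01000000000) mod 2 = 0+0+0+0+0+0+0+0+0+0+0 mod 2 = 0
  c[5] = d·G[:,5] = (10110001110)·(00100000000) mod 2 = 0+0+1+0+0+0+0+0+0+0+0 mod 2 = 1
  c[6] = d·G[:,6] = (10110001110)·(00010000000) mod 2 = 0+0+0+1+0+0+0+0+0+0+0 mod 2 = 1
  c[7] = d·G[:,7] = (10110001110)·(00001111111) mod 2 = 0+0+0+0+0+0+0+1+1+1+0 mod 2 = 1
  c[8] = d·G[:,8] = (10110001110)·(00001000000) mod 2 = 0+0+0+0+0+0+0+0+0+0+0 mod 2 = 0
  c[9] = d·G[:,9] = (10110001110)·(00000100000) mod 2 = 0+0+0+0+0+0+0+0+0+0+0 mod 2 = 0
  c[10] = d·G[:,10] = (10110001110)·(00000010000) mod 2 = 0+0+0+0+0+0+0+0+0+0+0 mod 2 = 0
  c[11] = d·G[:,11] = (10110001110)·(00000001000) mod 2 = 0+0+0+0+0+0+0+1+0+0+0 mod 2 = 1
  c[12] = d·G[:,12] = (10110001110)·(00000000100) mod 2 = 0+0+0+0+0+0+0+0+1+0+0 mod 2 = 1
  c[13] = d·G[:,13] = (10110001110)·(00000000010) mod 2 = 0+0+0+0+0+0+0+0+0+1+0 mod 2 = 1
  c[14] = d·G[:,14] = (10110001110)·(00000000001) mod 2 = 0+0+0+0+0+0+0+0+0+0+0 mod 2 = 0
Codeword = 101101110001110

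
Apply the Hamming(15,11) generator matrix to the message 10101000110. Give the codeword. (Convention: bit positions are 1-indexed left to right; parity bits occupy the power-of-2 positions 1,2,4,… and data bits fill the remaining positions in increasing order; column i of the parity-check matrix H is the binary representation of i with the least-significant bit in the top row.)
Codeword c = d · G (mod 2), d = 10101000110:
  c[0] = d·G[:,0] = (10101000110)·(11011010101) mod 2 = 1+0+0+0+1+0+0+0+1+0+0 mod 2 = 1
  c[1] = d·G[:,1] = (10101000110)·(10110110011) mod 2 = 1+0+1+0+0+0+0+0+0+1+0 mod 2 = 1
  c[2] = d·G[:,2] = (10101000110)·(10000000000) mod 2 = 1+0+0+0+0+0+0+0+0+0+0 mod 2 = 1
  c[3] = d·G[:,3] = (10101000110)·(01110001111) mod 2 = 0+0+1+0+0+0+0+0+1+1+0 mod 2 = 1
  c[4] = d·G[:,4] = (10101000110)·(01000000000) mod 2 = 0+0+0+0+0+0+0+0+0+0+0 mod 2 = 0
  c[5] = d·G[:,5] = (10101000110)·(00100000000) mod 2 = 0+0+1+0+0+0+0+0+0+0+0 mod 2 = 1
  c[6] = d·G[:,6] = (10101000110)·(00010000000) mod 2 = 0+0+0+0+0+0+0+0+0+0+0 mod 2 = 0
  c[7] = d·G[:,7] = (10101000110)·(00001111111) mod 2 = 0+0+0+0+1+0+0+0+1+1+0 mod 2 = 1
  c[8] = d·G[:,8] = (10101000110)·(00001000000) mod 2 = 0+0+0+0+1+0+0+0+0+0+0 mod 2 = 1
  c[9] = d·G[:,9] = (10101000110)·(00000100000) mod 2 = 0+0+0+0+0+0+0+0+0+0+0 mod 2 = 0
  c[10] = d·G[:,10] = (10101000110)·(00000010000) mod 2 = 0+0+0+0+0+0+0+0+0+0+0 mod 2 = 0
  c[11] = d·G[:,11] = (10101000110)·(00000001000) mod 2 = 0+0+0+0+0+0+0+0+0+0+0 mod 2 = 0
  c[12] = d·G[:,12] = (10101000110)·(00000000100) mod 2 = 0+0+0+0+0+0+0+0+1+0+0 mod 2 = 1
  c[13] = d·G[:,13] = (10101000110)·(00000000010) mod 2 = 0+0+0+0+0+0+0+0+0+1+0 mod 2 = 1
  c[14] = d·G[:,14] = (10101000110)·(00000000001) mod 2 = 0+0+0+0+0+0+0+0+0+0+0 mod 2 = 0
Codeword = 111101011000110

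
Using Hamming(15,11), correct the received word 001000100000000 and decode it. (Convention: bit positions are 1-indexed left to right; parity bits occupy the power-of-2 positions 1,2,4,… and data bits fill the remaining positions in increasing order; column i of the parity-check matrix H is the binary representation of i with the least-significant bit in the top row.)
Syndrome s = H · r^T (mod 2), r = 001000100000000:
  s[0] = (101010101010101)·(001000100000000) mod 2 = 0+0+1+0+0+0+1+0+0+0+0+0+0+0+0 mod 2 = 0
  s[1] = (011001100110011)·(001000100000000) mod 2 = 0+0+1+0+0+0+1+0+0+0+0+0+0+0+0 mod 2 = 0
  s[2] = (000111100001111)·(001000100000000) mod 2 = 0+0+0+0+0+0+1+0+0+0+0+0+0+0+0 mod 2 = 1
  s[3] = (000000011111111)·(001000100000000) mod 2 = 0+0+0+0+0+0+0+0+0+0+0+0+0+0+0 mod 2 = 0
Syndrome = 0010
Column 4 of H equals this syndrome → error at bit 4 (1-indexed).
Flip bit 4: 001000100000000 → 001100100000000
Extract data bits at positions {3,5,6,7,9,10,11,12,13,14,15}: 10010000000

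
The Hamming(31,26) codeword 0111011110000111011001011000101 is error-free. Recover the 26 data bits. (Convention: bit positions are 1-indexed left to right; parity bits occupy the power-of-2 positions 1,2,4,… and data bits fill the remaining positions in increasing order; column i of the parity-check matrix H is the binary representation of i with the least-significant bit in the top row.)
Parity bits occupy power-of-2 positions; data bits are at positions {3,5,6,7,9,10,11,12,13,14,15,17,18,19,20,21,22,23,24,25,26,27,28,29,30,31} (1-indexed).
Extract: c[3]=1 c[5]=0 c[6]=1 c[7]=1 c[9]=1 c[10]=0 c[11]=0 c[12]=0 c[13]=0 c[14]=1 c[15]=1 c[17]=0 c[18]=1 c[19]=1 c[20]=0 c[21]=0 c[22]=1 c[23]=0 c[24]=1 c[25]=1 c[26]=0 c[27]=0 c[28]=0 c[29]=1 c[30]=0 c[31]=1
Data = 10111000011011001011000101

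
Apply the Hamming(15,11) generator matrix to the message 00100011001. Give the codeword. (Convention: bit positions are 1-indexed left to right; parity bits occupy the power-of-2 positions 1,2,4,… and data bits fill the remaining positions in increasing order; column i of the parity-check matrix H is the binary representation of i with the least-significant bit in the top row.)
Codeword c = d · G (mod 2), d = 00100011001:
  c[0] = d·G[:,0] = (00100011001)·(11011010101) mod 2 = 0+0+0+0+0+0+1+0+0+0+1 mod 2 = 0
  c[1] = d·G[:,1] = (00100011001)·(10110110011) mod 2 = 0+0+1+0+0+0+1+0+0+0+1 mod 2 = 1
  c[2] = d·G[:,2] = (00100011001)·(10000000000) mod 2 = 0+0+0+0+0+0+0+0+0+0+0 mod 2 = 0
  c[3] = d·G[:,3] = (00100011001)·(01110001111) mod 2 = 0+0+1+0+0+0+0+1+0+0+1 mod 2 = 1
  c[4] = d·G[:,4] = (00100011001)·(01000000000) mod 2 = 0+0+0+0+0+0+0+0+0+0+0 mod 2 = 0
  c[5] = d·G[:,5] = (00100011001)·(00100000000) mod 2 = 0+0+1+0+0+0+0+0+0+0+0 mod 2 = 1
  c[6] = d·G[:,6] = (00100011001)·(00010000000) mod 2 = 0+0+0+0+0+0+0+0+0+0+0 mod 2 = 0
  c[7] = d·G[:,7] = (00100011001)·(00001111111) mod 2 = 0+0+0+0+0+0+1+1+0+0+1 mod 2 = 1
  c[8] = d·G[:,8] = (00100011001)·(00001000000) mod 2 = 0+0+0+0+0+0+0+0+0+0+0 mod 2 = 0
  c[9] = d·G[:,9] = (00100011001)·(00000100000) mod 2 = 0+0+0+0+0+0+0+0+0+0+0 mod 2 = 0
  c[10] = d·G[:,10] = (00100011001)·(00000010000) mod 2 = 0+0+0+0+0+0+1+0+0+0+0 mod 2 = 1
  c[11] = d·G[:,11] = (00100011001)·(00000001000) mod 2 = 0+0+0+0+0+0+0+1+0+0+0 mod 2 = 1
  c[12] = d·G[:,12] = (00100011001)·(00000000100) mod 2 = 0+0+0+0+0+0+0+0+0+0+0 mod 2 = 0
  c[13] = d·G[:,13] = (00100011001)·(00000000010) mod 2 = 0+0+0+0+0+0+0+0+0+0+0 mod 2 = 0
  c[14] = d·G[:,14] = (00100011001)·(00000000001) mod 2 = 0+0+0+0+0+0+0+0+0+0+1 mod 2 = 1
Codeword = 010101010011001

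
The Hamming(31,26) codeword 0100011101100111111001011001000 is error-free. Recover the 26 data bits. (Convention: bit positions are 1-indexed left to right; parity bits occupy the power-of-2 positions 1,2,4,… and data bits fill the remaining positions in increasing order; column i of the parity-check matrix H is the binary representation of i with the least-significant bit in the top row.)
Parity bits occupy power-of-2 positions; data bits are at positions {3,5,6,7,9,10,11,12,13,14,15,17,18,19,20,21,22,23,24,25,26,27,28,29,30,31} (1-indexed).
Extract: c[3]=0 c[5]=0 c[6]=1 c[7]=1 c[9]=0 c[10]=1 c[11]=1 c[12]=0 c[13]=0 c[14]=1 c[15]=1 c[17]=1 c[18]=1 c[19]=1 c[20]=0 c[21]=0 c[22]=1 c[23]=0 c[24]=1 c[25]=1 c[26]=0 c[27]=0 c[28]=1 c[29]=0 c[30]=0 c[31]=0
Data = 00110110011111001011001000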